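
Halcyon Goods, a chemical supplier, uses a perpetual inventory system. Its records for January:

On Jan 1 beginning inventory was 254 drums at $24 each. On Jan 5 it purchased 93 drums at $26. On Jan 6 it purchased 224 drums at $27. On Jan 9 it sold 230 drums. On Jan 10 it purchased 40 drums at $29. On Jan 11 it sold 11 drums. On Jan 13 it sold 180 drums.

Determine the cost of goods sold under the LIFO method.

COGS = $11,162

Jan 9, 230 sold [LIFO — newest first]: 224 @ $27 + 6 @ $26 = $6,204
Jan 11, 11 sold [LIFO — newest first]: 11 @ $29 = $319
Jan 13, 180 sold [LIFO — newest first]: 29 @ $29 + 87 @ $26 + 64 @ $24 = $4,639
Total COGS = $6,204 + $319 + $4,639 = $11,162
Ending inventory: 190 @ $24 = $4,560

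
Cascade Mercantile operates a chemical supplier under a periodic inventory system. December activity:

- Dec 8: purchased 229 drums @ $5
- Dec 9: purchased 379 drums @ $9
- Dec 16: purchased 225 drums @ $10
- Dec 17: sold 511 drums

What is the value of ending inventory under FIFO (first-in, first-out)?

Dec 17, 511 sold [FIFO — oldest first]: 229 @ $5 + 282 @ $9 = $3,683
Ending inventory: 97 @ $9 + 225 @ $10 = $3,123

Ending inventory = $3,123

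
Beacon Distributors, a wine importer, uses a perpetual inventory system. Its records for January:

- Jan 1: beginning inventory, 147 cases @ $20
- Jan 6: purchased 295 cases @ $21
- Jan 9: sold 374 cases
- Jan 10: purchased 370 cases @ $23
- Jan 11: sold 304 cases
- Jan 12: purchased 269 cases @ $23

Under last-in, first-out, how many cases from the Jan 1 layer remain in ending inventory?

Jan 9, 374 sold [LIFO — newest first]: 295 @ $21 + 79 @ $20 = $7,775
Jan 11, 304 sold [LIFO — newest first]: 304 @ $23 = $6,992
Total COGS = $7,775 + $6,992 = $14,767
Ending inventory: 68 @ $20 + 66 @ $23 + 269 @ $23 = $9,065
Check: goods available $23,832 = COGS $14,767 + ending $9,065

68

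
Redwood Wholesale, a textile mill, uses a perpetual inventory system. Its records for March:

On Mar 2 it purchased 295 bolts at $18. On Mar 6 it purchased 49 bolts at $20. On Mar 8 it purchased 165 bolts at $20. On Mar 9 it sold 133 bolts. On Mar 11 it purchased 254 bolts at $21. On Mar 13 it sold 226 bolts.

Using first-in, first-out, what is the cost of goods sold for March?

COGS = $6,590

Mar 9, 133 sold [FIFO — oldest first]: 133 @ $18 = $2,394
Mar 13, 226 sold [FIFO — oldest first]: 162 @ $18 + 49 @ $20 + 15 @ $20 = $4,196
Total COGS = $2,394 + $4,196 = $6,590
Ending inventory: 150 @ $20 + 254 @ $21 = $8,334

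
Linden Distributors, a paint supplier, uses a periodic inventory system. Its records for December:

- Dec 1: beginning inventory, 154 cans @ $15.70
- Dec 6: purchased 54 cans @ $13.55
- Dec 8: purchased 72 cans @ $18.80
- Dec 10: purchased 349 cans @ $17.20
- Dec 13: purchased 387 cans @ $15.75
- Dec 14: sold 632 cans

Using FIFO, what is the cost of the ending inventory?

Ending inventory = $6,048.00

Dec 14, 632 sold [FIFO — oldest first]: 154 @ $15.70 + 54 @ $13.55 + 72 @ $18.80 + 349 @ $17.20 + 3 @ $15.75 = $10,553.15
Ending inventory: 384 @ $15.75 = $6,048.00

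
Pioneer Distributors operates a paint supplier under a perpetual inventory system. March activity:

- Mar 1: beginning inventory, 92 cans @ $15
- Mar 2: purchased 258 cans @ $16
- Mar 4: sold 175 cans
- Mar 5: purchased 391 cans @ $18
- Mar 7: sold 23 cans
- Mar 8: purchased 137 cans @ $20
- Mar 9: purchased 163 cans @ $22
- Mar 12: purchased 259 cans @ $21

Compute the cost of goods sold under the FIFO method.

Mar 4, 175 sold [FIFO — oldest first]: 92 @ $15 + 83 @ $16 = $2,708
Mar 7, 23 sold [FIFO — oldest first]: 23 @ $16 = $368
Total COGS = $2,708 + $368 = $3,076
Ending inventory: 152 @ $16 + 391 @ $18 + 137 @ $20 + 163 @ $22 + 259 @ $21 = $21,235

COGS = $3,076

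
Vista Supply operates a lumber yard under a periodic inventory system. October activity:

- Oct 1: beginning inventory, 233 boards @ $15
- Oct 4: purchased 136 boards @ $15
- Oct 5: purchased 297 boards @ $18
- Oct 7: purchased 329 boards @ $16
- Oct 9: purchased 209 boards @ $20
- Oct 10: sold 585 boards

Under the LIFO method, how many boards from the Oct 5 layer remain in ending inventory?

Oct 10, 585 sold [LIFO — newest first]: 209 @ $20 + 329 @ $16 + 47 @ $18 = $10,290
Ending inventory: 233 @ $15 + 136 @ $15 + 250 @ $18 = $10,035
Check: goods available $20,325 = COGS $10,290 + ending $10,035

250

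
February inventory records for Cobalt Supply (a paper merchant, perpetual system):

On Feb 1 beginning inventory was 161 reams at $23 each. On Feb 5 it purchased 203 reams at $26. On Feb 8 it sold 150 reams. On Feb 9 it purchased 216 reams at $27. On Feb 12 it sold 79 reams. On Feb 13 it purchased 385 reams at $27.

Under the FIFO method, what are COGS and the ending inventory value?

Feb 8, 150 sold [FIFO — oldest first]: 150 @ $23 = $3,450
Feb 12, 79 sold [FIFO — oldest first]: 11 @ $23 + 68 @ $26 = $2,021
Total COGS = $3,450 + $2,021 = $5,471
Ending inventory: 135 @ $26 + 216 @ $27 + 385 @ $27 = $19,737

COGS = $5,471; ending inventory = $19,737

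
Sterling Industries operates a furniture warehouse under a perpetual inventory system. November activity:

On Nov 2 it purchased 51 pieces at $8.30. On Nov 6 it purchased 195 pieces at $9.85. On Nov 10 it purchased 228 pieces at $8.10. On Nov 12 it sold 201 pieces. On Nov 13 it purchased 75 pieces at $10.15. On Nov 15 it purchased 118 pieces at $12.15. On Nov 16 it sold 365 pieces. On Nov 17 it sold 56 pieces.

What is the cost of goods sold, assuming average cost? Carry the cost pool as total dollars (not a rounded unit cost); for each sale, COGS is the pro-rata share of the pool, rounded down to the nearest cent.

After Nov 2: 51 on hand, pool $423.30 (≈ $8.3000 each)
After Nov 6: 246 on hand, pool $2,344.05 (≈ $9.5287 each)
After Nov 10: 474 on hand, pool $4,190.85 (≈ $8.8415 each)
Nov 12, sell 201: 201/474 × $4,190.85 → $1,777.13
After Nov 13: 348 on hand, pool $3,174.97 (≈ $9.1235 each)
After Nov 15: 466 on hand, pool $4,608.67 (≈ $9.8898 each)
Nov 16, sell 365: 365/466 × $4,608.67 → $3,609.79
Nov 17, sell 56: 56/101 × $998.88 → $553.83
Total COGS = $1,777.13 + $3,609.79 + $553.83 = $5,940.75
Ending inventory (cost pool remaining) = $445.05
Check: goods available $6,385.80 = COGS $5,940.75 + ending $445.05

COGS = $5,940.75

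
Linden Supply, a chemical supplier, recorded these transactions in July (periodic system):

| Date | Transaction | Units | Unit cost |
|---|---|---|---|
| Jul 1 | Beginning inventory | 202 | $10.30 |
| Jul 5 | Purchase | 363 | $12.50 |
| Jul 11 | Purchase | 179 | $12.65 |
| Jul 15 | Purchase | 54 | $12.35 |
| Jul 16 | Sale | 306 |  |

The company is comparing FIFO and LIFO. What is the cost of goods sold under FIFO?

COGS = $3,380.60

FIFO COGS: 202 @ $10.30 + 104 @ $12.50 = $3,380.60
LIFO COGS: 54 @ $12.35 + 179 @ $12.65 + 73 @ $12.50 = $3,843.75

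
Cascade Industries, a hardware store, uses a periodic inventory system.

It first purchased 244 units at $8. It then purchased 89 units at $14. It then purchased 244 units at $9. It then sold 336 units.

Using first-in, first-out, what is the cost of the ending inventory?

Ending inventory = $2,169

Sale 1 (336) [FIFO — oldest first]: 244 @ $8 + 89 @ $14 + 3 @ $9 = $3,225
Ending inventory: 241 @ $9 = $2,169
Check: goods available $5,394 = COGS $3,225 + ending $2,169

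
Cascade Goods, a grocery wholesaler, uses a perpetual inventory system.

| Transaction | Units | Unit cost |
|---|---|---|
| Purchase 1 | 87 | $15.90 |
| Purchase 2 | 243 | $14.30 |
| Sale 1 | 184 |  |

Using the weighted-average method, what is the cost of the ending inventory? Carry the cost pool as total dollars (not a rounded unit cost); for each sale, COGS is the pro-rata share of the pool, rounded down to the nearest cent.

After Purchase 1: 87 on hand, pool $1,383.30 (≈ $15.9000 each)
After Purchase 2: 330 on hand, pool $4,858.20 (≈ $14.7218 each)
Sale 1, sell 184: 184/330 × $4,858.20 → $2,708.81
Ending inventory (cost pool remaining) = $2,149.39

Ending inventory = $2,149.39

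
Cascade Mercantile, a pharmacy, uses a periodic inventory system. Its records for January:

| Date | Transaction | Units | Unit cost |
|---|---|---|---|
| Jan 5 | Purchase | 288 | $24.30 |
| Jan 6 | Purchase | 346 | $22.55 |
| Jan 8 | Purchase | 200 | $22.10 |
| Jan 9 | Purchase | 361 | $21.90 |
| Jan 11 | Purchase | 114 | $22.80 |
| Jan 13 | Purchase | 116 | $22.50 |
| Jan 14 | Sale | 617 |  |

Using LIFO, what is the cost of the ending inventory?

Ending inventory = $18,646.10

Jan 14, 617 sold [LIFO — newest first]: 116 @ $22.50 + 114 @ $22.80 + 361 @ $21.90 + 26 @ $22.10 = $13,689.70
Ending inventory: 288 @ $24.30 + 346 @ $22.55 + 174 @ $22.10 = $18,646.10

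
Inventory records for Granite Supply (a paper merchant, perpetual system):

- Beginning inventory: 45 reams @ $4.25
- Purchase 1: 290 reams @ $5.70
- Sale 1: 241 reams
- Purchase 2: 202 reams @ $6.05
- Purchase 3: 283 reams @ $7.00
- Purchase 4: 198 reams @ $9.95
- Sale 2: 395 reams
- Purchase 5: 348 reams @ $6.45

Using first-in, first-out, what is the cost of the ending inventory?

Ending inventory = $5,502.70

Sale 1 (241) [FIFO — oldest first]: 45 @ $4.25 + 196 @ $5.70 = $1,308.45
Sale 2 (395) [FIFO — oldest first]: 94 @ $5.70 + 202 @ $6.05 + 99 @ $7.00 = $2,450.90
Total COGS = $1,308.45 + $2,450.90 = $3,759.35
Ending inventory: 184 @ $7.00 + 198 @ $9.95 + 348 @ $6.45 = $5,502.70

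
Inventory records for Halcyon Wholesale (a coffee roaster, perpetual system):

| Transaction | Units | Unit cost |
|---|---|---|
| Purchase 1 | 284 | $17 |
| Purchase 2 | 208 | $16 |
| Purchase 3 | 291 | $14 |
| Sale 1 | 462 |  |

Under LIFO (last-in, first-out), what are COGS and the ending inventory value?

COGS = $6,810; ending inventory = $5,420

Sale 1 (462) [LIFO — newest first]: 291 @ $14 + 171 @ $16 = $6,810
Ending inventory: 284 @ $17 + 37 @ $16 = $5,420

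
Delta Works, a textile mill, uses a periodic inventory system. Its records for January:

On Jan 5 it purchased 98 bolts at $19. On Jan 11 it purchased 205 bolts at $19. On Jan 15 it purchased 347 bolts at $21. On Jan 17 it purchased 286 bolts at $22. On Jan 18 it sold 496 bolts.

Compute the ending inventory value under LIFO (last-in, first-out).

Ending inventory = $8,634

Jan 18, 496 sold [LIFO — newest first]: 286 @ $22 + 210 @ $21 = $10,702
Ending inventory: 98 @ $19 + 205 @ $19 + 137 @ $21 = $8,634
Check: goods available $19,336 = COGS $10,702 + ending $8,634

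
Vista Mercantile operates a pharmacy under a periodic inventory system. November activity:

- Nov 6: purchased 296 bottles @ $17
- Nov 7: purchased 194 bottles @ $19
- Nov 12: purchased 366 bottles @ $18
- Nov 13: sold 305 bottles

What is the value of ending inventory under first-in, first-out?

Nov 13, 305 sold [FIFO — oldest first]: 296 @ $17 + 9 @ $19 = $5,203
Ending inventory: 185 @ $19 + 366 @ $18 = $10,103
Check: goods available $15,306 = COGS $5,203 + ending $10,103

Ending inventory = $10,103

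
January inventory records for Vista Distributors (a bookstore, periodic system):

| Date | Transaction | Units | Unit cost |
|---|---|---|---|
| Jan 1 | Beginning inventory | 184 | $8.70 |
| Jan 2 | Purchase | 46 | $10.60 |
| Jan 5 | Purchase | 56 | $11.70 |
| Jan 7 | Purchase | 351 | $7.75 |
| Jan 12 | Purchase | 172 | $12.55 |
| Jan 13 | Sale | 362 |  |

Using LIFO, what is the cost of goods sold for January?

Jan 13, 362 sold [LIFO — newest first]: 172 @ $12.55 + 190 @ $7.75 = $3,631.10
Ending inventory: 184 @ $8.70 + 46 @ $10.60 + 56 @ $11.70 + 161 @ $7.75 = $3,991.35
Check: goods available $7,622.45 = COGS $3,631.10 + ending $3,991.35

COGS = $3,631.10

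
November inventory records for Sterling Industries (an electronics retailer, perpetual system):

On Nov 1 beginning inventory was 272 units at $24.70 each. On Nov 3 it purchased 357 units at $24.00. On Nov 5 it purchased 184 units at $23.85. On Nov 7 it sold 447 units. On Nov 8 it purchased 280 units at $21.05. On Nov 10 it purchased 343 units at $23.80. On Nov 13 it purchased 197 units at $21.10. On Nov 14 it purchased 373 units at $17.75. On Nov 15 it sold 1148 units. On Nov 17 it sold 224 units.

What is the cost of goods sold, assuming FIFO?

Nov 7, 447 sold [FIFO — oldest first]: 272 @ $24.70 + 175 @ $24.00 = $10,918.40
Nov 15, 1148 sold [FIFO — oldest first]: 182 @ $24.00 + 184 @ $23.85 + 280 @ $21.05 + 343 @ $23.80 + 159 @ $21.10 = $26,168.70
Nov 17, 224 sold [FIFO — oldest first]: 38 @ $21.10 + 186 @ $17.75 = $4,103.30
Total COGS = $10,918.40 + $26,168.70 + $4,103.30 = $41,190.40
Ending inventory: 187 @ $17.75 = $3,319.25
Check: goods available $44,509.65 = COGS $41,190.40 + ending $3,319.25

COGS = $41,190.40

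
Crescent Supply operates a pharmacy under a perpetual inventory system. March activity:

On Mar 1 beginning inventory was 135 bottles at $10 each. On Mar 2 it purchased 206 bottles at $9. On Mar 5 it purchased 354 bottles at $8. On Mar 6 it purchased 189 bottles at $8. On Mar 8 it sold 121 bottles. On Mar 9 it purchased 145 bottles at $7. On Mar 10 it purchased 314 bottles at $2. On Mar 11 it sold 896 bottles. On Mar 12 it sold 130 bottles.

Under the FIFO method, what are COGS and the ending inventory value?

Mar 8, 121 sold [FIFO — oldest first]: 121 @ $10 = $1,210
Mar 11, 896 sold [FIFO — oldest first]: 14 @ $10 + 206 @ $9 + 354 @ $8 + 189 @ $8 + 133 @ $7 = $7,269
Mar 12, 130 sold [FIFO — oldest first]: 12 @ $7 + 118 @ $2 = $320
Total COGS = $1,210 + $7,269 + $320 = $8,799
Ending inventory: 196 @ $2 = $392

COGS = $8,799; ending inventory = $392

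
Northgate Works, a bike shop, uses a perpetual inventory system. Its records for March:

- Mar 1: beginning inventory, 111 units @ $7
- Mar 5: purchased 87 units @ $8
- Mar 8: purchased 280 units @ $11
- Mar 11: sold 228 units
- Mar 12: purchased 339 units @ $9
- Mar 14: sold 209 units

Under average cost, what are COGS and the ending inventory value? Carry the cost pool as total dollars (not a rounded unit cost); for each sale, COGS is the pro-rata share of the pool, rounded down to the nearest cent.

COGS = $4,099.30; ending inventory = $3,504.70

After Mar 1: 111 on hand, pool $777.00 (≈ $7.0000 each)
After Mar 5: 198 on hand, pool $1,473.00 (≈ $7.4394 each)
After Mar 8: 478 on hand, pool $4,553.00 (≈ $9.5251 each)
Mar 11, sell 228: 228/478 × $4,553.00 → $2,171.72
After Mar 12: 589 on hand, pool $5,432.28 (≈ $9.2229 each)
Mar 14, sell 209: 209/589 × $5,432.28 → $1,927.58
Total COGS = $2,171.72 + $1,927.58 = $4,099.30
Ending inventory (cost pool remaining) = $3,504.70
Check: goods available $7,604.00 = COGS $4,099.30 + ending $3,504.70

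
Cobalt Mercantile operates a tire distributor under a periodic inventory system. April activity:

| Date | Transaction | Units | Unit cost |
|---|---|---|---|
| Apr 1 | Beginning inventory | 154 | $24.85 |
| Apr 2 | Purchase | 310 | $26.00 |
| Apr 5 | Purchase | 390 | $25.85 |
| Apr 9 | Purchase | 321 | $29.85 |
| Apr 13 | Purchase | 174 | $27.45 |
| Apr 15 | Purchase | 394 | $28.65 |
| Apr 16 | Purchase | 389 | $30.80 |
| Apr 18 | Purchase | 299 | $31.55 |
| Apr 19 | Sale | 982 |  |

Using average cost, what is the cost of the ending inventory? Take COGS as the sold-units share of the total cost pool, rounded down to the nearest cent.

Ending inventory = $41,144.99

Apr 19, sell 982: 982/2431 × $69,029.30 → $27,884.31
Ending inventory (cost pool remaining) = $41,144.99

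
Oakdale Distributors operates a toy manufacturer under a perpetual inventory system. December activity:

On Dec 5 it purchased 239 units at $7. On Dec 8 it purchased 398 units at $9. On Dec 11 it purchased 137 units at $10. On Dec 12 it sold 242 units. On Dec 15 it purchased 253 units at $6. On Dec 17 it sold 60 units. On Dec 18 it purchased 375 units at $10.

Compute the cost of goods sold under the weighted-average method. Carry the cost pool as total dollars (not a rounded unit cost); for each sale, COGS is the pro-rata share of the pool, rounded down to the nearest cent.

After Dec 5: 239 on hand, pool $1,673.00 (≈ $7.0000 each)
After Dec 8: 637 on hand, pool $5,255.00 (≈ $8.2496 each)
After Dec 11: 774 on hand, pool $6,625.00 (≈ $8.5594 each)
Dec 12, sell 242: 242/774 × $6,625.00 → $2,071.38
After Dec 15: 785 on hand, pool $6,071.62 (≈ $7.7345 each)
Dec 17, sell 60: 60/785 × $6,071.62 → $464.07
After Dec 18: 1100 on hand, pool $9,357.55 (≈ $8.5069 each)
Total COGS = $2,071.38 + $464.07 = $2,535.45
Ending inventory (cost pool remaining) = $9,357.55

COGS = $2,535.45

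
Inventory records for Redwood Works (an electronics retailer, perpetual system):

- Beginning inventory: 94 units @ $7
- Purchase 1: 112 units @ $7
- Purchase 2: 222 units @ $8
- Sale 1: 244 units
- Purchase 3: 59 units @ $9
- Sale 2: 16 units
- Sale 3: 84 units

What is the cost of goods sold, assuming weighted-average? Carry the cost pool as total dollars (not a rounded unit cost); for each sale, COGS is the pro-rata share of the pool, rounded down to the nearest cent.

After Beginning: 94 on hand, pool $658.00 (≈ $7.0000 each)
After Purchase 1: 206 on hand, pool $1,442.00 (≈ $7.0000 each)
After Purchase 2: 428 on hand, pool $3,218.00 (≈ $7.5187 each)
Sale 1, sell 244: 244/428 × $3,218.00 → $1,834.56
After Purchase 3: 243 on hand, pool $1,914.44 (≈ $7.8784 each)
Sale 2, sell 16: 16/243 × $1,914.44 → $126.05
Sale 3, sell 84: 84/227 × $1,788.39 → $661.78
Total COGS = $1,834.56 + $126.05 + $661.78 = $2,622.39
Ending inventory (cost pool remaining) = $1,126.61
Check: goods available $3,749.00 = COGS $2,622.39 + ending $1,126.61

COGS = $2,622.39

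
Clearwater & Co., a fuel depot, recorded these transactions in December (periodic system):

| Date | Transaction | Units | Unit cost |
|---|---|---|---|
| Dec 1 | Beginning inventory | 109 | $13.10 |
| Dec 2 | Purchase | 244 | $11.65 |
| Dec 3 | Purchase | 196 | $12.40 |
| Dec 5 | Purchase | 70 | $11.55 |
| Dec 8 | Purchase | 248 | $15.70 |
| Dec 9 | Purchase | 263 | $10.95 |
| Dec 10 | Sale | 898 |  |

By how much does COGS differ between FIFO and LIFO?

FIFO COGS: 109 @ $13.10 + 244 @ $11.65 + 196 @ $12.40 + 70 @ $11.55 + 248 @ $15.70 + 31 @ $10.95 = $11,742.45
LIFO COGS: 263 @ $10.95 + 248 @ $15.70 + 70 @ $11.55 + 196 @ $12.40 + 121 @ $11.65 = $11,422.00
Difference = |$11,742.45 − $11,422.00| = $320.45

$320.45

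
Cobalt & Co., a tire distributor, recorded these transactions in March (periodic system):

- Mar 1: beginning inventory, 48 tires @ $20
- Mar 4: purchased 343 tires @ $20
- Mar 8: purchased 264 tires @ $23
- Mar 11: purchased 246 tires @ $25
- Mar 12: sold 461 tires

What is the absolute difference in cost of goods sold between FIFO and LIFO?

FIFO COGS: 48 @ $20 + 343 @ $20 + 70 @ $23 = $9,430
LIFO COGS: 246 @ $25 + 215 @ $23 = $11,095
Difference = |$9,430 − $11,095| = $1,665

$1,665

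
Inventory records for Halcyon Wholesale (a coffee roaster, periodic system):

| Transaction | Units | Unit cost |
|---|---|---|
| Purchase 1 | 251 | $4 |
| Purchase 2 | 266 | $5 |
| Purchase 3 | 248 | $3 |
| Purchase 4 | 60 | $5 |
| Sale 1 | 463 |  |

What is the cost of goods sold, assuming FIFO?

Sale 1 (463) [FIFO — oldest first]: 251 @ $4 + 212 @ $5 = $2,064
Ending inventory: 54 @ $5 + 248 @ $3 + 60 @ $5 = $1,314
Check: goods available $3,378 = COGS $2,064 + ending $1,314

COGS = $2,064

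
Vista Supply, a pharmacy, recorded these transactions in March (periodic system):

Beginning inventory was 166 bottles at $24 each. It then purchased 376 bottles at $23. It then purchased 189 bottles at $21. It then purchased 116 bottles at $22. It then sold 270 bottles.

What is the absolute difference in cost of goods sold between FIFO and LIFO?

FIFO COGS: 166 @ $24 + 104 @ $23 = $6,376
LIFO COGS: 116 @ $22 + 154 @ $21 = $5,786
Difference = |$6,376 − $5,786| = $590

$590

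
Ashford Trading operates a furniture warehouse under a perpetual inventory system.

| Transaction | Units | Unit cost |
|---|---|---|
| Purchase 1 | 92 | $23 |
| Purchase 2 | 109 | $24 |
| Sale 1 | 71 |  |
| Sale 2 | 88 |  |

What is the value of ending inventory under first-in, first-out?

Ending inventory = $1,008

Sale 1 (71) [FIFO — oldest first]: 71 @ $23 = $1,633
Sale 2 (88) [FIFO — oldest first]: 21 @ $23 + 67 @ $24 = $2,091
Total COGS = $1,633 + $2,091 = $3,724
Ending inventory: 42 @ $24 = $1,008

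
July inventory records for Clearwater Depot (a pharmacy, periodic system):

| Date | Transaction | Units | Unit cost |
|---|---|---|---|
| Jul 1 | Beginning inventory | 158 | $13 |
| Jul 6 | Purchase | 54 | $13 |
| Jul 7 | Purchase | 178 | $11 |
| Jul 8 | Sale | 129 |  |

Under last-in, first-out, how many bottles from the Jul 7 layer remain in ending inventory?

49

Jul 8, 129 sold [LIFO — newest first]: 129 @ $11 = $1,419
Ending inventory: 158 @ $13 + 54 @ $13 + 49 @ $11 = $3,295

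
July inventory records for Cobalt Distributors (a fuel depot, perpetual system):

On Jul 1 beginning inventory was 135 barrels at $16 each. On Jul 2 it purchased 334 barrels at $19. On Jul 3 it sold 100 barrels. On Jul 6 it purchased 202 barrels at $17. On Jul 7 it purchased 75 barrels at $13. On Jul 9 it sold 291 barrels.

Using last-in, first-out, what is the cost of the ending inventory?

Ending inventory = $6,340

Jul 3, 100 sold [LIFO — newest first]: 100 @ $19 = $1,900
Jul 9, 291 sold [LIFO — newest first]: 75 @ $13 + 202 @ $17 + 14 @ $19 = $4,675
Total COGS = $1,900 + $4,675 = $6,575
Ending inventory: 135 @ $16 + 220 @ $19 = $6,340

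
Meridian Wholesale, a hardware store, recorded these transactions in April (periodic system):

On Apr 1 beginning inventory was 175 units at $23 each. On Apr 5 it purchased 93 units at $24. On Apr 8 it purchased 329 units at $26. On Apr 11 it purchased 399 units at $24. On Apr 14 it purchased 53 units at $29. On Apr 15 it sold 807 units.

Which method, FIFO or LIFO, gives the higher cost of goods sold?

FIFO COGS: 175 @ $23 + 93 @ $24 + 329 @ $26 + 210 @ $24 = $19,851
LIFO COGS: 53 @ $29 + 399 @ $24 + 329 @ $26 + 26 @ $24 = $20,291

LIFO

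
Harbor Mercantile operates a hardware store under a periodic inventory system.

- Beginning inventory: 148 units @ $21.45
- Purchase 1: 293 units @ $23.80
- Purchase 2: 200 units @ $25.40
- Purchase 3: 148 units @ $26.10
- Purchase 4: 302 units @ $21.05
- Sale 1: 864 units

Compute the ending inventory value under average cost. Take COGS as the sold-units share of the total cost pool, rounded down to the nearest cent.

Sale 1, sell 864: 864/1091 × $25,447.90 → $20,153.05
Ending inventory (cost pool remaining) = $5,294.85

Ending inventory = $5,294.85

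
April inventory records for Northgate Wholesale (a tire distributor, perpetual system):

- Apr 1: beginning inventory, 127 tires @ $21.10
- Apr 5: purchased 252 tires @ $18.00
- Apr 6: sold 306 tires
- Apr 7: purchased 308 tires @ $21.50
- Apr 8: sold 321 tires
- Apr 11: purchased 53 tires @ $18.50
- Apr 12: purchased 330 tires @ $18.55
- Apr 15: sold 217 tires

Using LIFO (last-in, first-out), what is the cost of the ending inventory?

Ending inventory = $4,342.65

Apr 6, 306 sold [LIFO — newest first]: 252 @ $18.00 + 54 @ $21.10 = $5,675.40
Apr 8, 321 sold [LIFO — newest first]: 308 @ $21.50 + 13 @ $21.10 = $6,896.30
Apr 15, 217 sold [LIFO — newest first]: 217 @ $18.55 = $4,025.35
Total COGS = $5,675.40 + $6,896.30 + $4,025.35 = $16,597.05
Ending inventory: 60 @ $21.10 + 53 @ $18.50 + 113 @ $18.55 = $4,342.65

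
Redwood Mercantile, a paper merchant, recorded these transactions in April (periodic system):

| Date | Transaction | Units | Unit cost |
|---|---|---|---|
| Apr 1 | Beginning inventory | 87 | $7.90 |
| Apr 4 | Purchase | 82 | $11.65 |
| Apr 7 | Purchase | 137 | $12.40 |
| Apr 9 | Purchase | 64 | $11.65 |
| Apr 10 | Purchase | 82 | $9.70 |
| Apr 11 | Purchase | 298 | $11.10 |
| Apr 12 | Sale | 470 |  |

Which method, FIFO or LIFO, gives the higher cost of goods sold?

FIFO COGS: 87 @ $7.90 + 82 @ $11.65 + 137 @ $12.40 + 64 @ $11.65 + 82 @ $9.70 + 18 @ $11.10 = $5,082.20
LIFO COGS: 298 @ $11.10 + 82 @ $9.70 + 64 @ $11.65 + 26 @ $12.40 = $5,171.20

LIFO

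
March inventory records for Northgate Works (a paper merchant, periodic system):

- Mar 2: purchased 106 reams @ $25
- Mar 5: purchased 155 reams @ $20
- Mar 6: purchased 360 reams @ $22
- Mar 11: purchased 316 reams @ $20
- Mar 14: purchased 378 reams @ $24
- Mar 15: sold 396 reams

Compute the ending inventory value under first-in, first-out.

Ending inventory = $20,342

Mar 15, 396 sold [FIFO — oldest first]: 106 @ $25 + 155 @ $20 + 135 @ $22 = $8,720
Ending inventory: 225 @ $22 + 316 @ $20 + 378 @ $24 = $20,342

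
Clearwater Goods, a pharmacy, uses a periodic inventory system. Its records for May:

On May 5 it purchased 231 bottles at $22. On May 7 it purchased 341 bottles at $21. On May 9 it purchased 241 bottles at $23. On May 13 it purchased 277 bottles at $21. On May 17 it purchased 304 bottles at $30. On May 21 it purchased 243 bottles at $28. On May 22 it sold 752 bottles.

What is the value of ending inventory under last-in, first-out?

May 22, 752 sold [LIFO — newest first]: 243 @ $28 + 304 @ $30 + 205 @ $21 = $20,229
Ending inventory: 231 @ $22 + 341 @ $21 + 241 @ $23 + 72 @ $21 = $19,298

Ending inventory = $19,298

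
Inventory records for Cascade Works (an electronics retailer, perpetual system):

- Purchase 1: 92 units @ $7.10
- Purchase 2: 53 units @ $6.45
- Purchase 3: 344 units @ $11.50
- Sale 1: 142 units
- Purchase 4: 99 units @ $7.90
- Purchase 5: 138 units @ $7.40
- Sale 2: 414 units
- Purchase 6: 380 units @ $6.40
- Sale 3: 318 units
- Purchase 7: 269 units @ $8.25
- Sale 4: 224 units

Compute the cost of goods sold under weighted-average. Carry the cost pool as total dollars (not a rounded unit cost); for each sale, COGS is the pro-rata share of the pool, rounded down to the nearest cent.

COGS = $9,250.45

After Purchase 1: 92 on hand, pool $653.20 (≈ $7.1000 each)
After Purchase 2: 145 on hand, pool $995.05 (≈ $6.8624 each)
After Purchase 3: 489 on hand, pool $4,951.05 (≈ $10.1248 each)
Sale 1, sell 142: 142/489 × $4,951.05 → $1,437.72
After Purchase 4: 446 on hand, pool $4,295.43 (≈ $9.6310 each)
After Purchase 5: 584 on hand, pool $5,316.63 (≈ $9.1038 each)
Sale 2, sell 414: 414/584 × $5,316.63 → $3,768.98
After Purchase 6: 550 on hand, pool $3,979.65 (≈ $7.2357 each)
Sale 3, sell 318: 318/550 × $3,979.65 → $2,300.96
After Purchase 7: 501 on hand, pool $3,897.94 (≈ $7.7803 each)
Sale 4, sell 224: 224/501 × $3,897.94 → $1,742.79
Total COGS = $1,437.72 + $3,768.98 + $2,300.96 + $1,742.79 = $9,250.45
Ending inventory (cost pool remaining) = $2,155.15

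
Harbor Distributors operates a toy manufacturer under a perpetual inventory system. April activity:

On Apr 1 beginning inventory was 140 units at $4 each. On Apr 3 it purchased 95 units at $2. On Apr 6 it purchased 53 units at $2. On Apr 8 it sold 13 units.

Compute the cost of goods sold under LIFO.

COGS = $26

Apr 8, 13 sold [LIFO — newest first]: 13 @ $2 = $26
Ending inventory: 140 @ $4 + 95 @ $2 + 40 @ $2 = $830
Check: goods available $856 = COGS $26 + ending $830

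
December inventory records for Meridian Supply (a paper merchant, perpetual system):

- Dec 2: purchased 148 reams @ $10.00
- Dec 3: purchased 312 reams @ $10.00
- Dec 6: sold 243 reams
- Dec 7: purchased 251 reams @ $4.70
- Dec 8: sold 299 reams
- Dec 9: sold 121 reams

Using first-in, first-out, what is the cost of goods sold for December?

Dec 6, 243 sold [FIFO — oldest first]: 148 @ $10.00 + 95 @ $10.00 = $2,430.00
Dec 8, 299 sold [FIFO — oldest first]: 217 @ $10.00 + 82 @ $4.70 = $2,555.40
Dec 9, 121 sold [FIFO — oldest first]: 121 @ $4.70 = $568.70
Total COGS = $2,430.00 + $2,555.40 + $568.70 = $5,554.10
Ending inventory: 48 @ $4.70 = $225.60
Check: goods available $5,779.70 = COGS $5,554.10 + ending $225.60

COGS = $5,554.10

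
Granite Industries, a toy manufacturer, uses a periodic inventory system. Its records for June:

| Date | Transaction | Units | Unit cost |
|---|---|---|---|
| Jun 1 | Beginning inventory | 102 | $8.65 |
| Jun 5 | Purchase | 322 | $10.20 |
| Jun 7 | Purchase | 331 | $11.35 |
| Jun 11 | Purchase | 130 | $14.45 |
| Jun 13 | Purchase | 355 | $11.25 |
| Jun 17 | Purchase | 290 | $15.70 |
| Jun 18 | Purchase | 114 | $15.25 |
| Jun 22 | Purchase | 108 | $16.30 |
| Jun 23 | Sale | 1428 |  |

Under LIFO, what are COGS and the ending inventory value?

Jun 23, 1428 sold [LIFO — newest first]: 108 @ $16.30 + 114 @ $15.25 + 290 @ $15.70 + 355 @ $11.25 + 130 @ $14.45 + 331 @ $11.35 + 100 @ $10.20 = $18,701.00
Ending inventory: 102 @ $8.65 + 222 @ $10.20 = $3,146.70
Check: goods available $21,847.70 = COGS $18,701.00 + ending $3,146.70

COGS = $18,701.00; ending inventory = $3,146.70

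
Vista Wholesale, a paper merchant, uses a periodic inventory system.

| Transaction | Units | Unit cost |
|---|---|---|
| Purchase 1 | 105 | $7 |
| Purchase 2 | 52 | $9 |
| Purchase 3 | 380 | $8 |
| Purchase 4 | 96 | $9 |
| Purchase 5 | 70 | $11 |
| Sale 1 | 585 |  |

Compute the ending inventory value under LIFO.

Ending inventory = $852

Sale 1 (585) [LIFO — newest first]: 70 @ $11 + 96 @ $9 + 380 @ $8 + 39 @ $9 = $5,025
Ending inventory: 105 @ $7 + 13 @ $9 = $852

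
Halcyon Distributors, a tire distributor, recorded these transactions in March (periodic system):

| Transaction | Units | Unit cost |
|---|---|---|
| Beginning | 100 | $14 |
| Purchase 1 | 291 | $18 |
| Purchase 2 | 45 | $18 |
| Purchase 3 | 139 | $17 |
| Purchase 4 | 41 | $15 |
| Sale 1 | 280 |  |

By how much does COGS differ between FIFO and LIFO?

$138

FIFO COGS: 100 @ $14 + 180 @ $18 = $4,640
LIFO COGS: 41 @ $15 + 139 @ $17 + 45 @ $18 + 55 @ $18 = $4,778
Difference = |$4,640 − $4,778| = $138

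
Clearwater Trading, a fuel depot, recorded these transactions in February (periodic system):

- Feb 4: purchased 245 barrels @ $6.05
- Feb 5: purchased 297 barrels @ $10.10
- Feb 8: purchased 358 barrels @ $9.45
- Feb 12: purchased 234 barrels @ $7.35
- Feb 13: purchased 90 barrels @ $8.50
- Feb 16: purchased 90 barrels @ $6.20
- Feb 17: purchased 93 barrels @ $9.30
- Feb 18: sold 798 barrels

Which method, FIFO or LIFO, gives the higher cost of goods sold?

FIFO

FIFO COGS: 245 @ $6.05 + 297 @ $10.10 + 256 @ $9.45 = $6,901.15
LIFO COGS: 93 @ $9.30 + 90 @ $6.20 + 90 @ $8.50 + 234 @ $7.35 + 291 @ $9.45 = $6,657.75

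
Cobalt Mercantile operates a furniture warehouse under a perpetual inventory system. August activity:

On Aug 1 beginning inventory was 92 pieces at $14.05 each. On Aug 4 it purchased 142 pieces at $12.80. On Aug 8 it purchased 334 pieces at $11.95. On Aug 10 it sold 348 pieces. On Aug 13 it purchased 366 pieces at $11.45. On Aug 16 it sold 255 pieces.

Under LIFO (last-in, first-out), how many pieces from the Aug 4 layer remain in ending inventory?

128

Aug 10, 348 sold [LIFO — newest first]: 334 @ $11.95 + 14 @ $12.80 = $4,170.50
Aug 16, 255 sold [LIFO — newest first]: 255 @ $11.45 = $2,919.75
Total COGS = $4,170.50 + $2,919.75 = $7,090.25
Ending inventory: 92 @ $14.05 + 128 @ $12.80 + 111 @ $11.45 = $4,201.95
Check: goods available $11,292.20 = COGS $7,090.25 + ending $4,201.95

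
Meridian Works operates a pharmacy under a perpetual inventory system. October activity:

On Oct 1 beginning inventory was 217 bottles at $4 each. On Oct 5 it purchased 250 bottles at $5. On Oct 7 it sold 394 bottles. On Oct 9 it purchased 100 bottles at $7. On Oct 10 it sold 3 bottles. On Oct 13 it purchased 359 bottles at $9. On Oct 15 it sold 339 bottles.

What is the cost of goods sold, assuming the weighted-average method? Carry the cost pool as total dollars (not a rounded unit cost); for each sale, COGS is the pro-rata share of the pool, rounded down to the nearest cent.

After Oct 1: 217 on hand, pool $868.00 (≈ $4.0000 each)
After Oct 5: 467 on hand, pool $2,118.00 (≈ $4.5353 each)
Oct 7, sell 394: 394/467 × $2,118.00 → $1,786.92
After Oct 9: 173 on hand, pool $1,031.08 (≈ $5.9600 each)
Oct 10, sell 3: 3/173 × $1,031.08 → $17.88
After Oct 13: 529 on hand, pool $4,244.20 (≈ $8.0231 each)
Oct 15, sell 339: 339/529 × $4,244.20 → $2,719.81
Total COGS = $1,786.92 + $17.88 + $2,719.81 = $4,524.61
Ending inventory (cost pool remaining) = $1,524.39
Check: goods available $6,049.00 = COGS $4,524.61 + ending $1,524.39

COGS = $4,524.61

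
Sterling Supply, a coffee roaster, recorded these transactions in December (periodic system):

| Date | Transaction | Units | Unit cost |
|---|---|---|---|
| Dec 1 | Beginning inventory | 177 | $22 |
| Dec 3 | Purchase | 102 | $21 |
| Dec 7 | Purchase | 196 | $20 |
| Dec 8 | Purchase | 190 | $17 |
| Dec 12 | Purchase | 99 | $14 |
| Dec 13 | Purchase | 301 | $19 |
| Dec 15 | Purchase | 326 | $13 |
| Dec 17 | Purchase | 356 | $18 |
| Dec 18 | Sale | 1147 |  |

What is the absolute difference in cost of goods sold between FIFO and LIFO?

$2,501

FIFO COGS: 177 @ $22 + 102 @ $21 + 196 @ $20 + 190 @ $17 + 99 @ $14 + 301 @ $19 + 82 @ $13 = $21,357
LIFO COGS: 356 @ $18 + 326 @ $13 + 301 @ $19 + 99 @ $14 + 65 @ $17 = $18,856
Difference = |$21,357 − $18,856| = $2,501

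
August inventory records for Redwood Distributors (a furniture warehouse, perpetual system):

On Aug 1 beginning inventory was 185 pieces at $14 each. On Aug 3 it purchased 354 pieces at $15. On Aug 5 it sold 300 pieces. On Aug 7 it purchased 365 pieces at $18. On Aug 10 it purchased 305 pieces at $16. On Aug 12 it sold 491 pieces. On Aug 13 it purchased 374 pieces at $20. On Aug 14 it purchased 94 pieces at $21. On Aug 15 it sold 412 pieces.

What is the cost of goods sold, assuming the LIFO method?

COGS = $21,062

Aug 5, 300 sold [LIFO — newest first]: 300 @ $15 = $4,500
Aug 12, 491 sold [LIFO — newest first]: 305 @ $16 + 186 @ $18 = $8,228
Aug 15, 412 sold [LIFO — newest first]: 94 @ $21 + 318 @ $20 = $8,334
Total COGS = $4,500 + $8,228 + $8,334 = $21,062
Ending inventory: 185 @ $14 + 54 @ $15 + 179 @ $18 + 56 @ $20 = $7,742
Check: goods available $28,804 = COGS $21,062 + ending $7,742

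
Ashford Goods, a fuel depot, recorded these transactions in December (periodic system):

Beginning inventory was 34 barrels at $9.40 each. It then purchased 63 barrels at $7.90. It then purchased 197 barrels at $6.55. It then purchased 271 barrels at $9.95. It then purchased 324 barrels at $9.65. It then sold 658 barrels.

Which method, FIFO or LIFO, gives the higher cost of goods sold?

FIFO COGS: 34 @ $9.40 + 63 @ $7.90 + 197 @ $6.55 + 271 @ $9.95 + 93 @ $9.65 = $5,701.55
LIFO COGS: 324 @ $9.65 + 271 @ $9.95 + 63 @ $6.55 = $6,235.70

LIFO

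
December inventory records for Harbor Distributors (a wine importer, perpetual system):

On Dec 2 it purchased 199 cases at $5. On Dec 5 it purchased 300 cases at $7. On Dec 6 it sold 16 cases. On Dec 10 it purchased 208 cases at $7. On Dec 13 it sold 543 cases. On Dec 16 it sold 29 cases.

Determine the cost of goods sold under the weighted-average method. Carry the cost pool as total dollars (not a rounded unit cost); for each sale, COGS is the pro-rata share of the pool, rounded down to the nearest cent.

After Dec 2: 199 on hand, pool $995.00 (≈ $5.0000 each)
After Dec 5: 499 on hand, pool $3,095.00 (≈ $6.2024 each)
Dec 6, sell 16: 16/499 × $3,095.00 → $99.23
After Dec 10: 691 on hand, pool $4,451.77 (≈ $6.4425 each)
Dec 13, sell 543: 543/691 × $4,451.77 → $3,498.27
Dec 16, sell 29: 29/148 × $953.50 → $186.83
Total COGS = $99.23 + $3,498.27 + $186.83 = $3,784.33
Ending inventory (cost pool remaining) = $766.67

COGS = $3,784.33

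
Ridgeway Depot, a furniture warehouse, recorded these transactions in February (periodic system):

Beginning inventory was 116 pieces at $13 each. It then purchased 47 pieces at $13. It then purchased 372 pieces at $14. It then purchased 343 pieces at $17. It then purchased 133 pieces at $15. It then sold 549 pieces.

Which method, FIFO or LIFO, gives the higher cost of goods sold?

FIFO COGS: 116 @ $13 + 47 @ $13 + 372 @ $14 + 14 @ $17 = $7,565
LIFO COGS: 133 @ $15 + 343 @ $17 + 73 @ $14 = $8,848

LIFO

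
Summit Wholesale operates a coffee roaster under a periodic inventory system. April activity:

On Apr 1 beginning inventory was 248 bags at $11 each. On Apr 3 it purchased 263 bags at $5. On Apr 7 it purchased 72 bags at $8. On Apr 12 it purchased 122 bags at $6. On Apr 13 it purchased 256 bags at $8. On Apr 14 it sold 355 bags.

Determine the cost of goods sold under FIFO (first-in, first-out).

Apr 14, 355 sold [FIFO — oldest first]: 248 @ $11 + 107 @ $5 = $3,263
Ending inventory: 156 @ $5 + 72 @ $8 + 122 @ $6 + 256 @ $8 = $4,136

COGS = $3,263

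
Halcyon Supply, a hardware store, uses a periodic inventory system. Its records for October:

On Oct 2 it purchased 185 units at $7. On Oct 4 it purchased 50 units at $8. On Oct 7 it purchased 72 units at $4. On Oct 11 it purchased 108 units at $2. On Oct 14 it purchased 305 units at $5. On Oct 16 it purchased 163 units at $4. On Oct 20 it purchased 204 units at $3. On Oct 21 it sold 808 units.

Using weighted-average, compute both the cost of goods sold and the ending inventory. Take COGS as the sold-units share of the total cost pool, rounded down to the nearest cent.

COGS = $3,707.73; ending inventory = $1,280.27

Oct 21, sell 808: 808/1087 × $4,988.00 → $3,707.73
Ending inventory (cost pool remaining) = $1,280.27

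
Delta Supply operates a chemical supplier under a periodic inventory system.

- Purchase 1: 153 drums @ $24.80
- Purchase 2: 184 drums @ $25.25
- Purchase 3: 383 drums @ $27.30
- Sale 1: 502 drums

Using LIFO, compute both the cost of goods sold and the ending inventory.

COGS = $13,460.65; ending inventory = $5,435.65

Sale 1 (502) [LIFO — newest first]: 383 @ $27.30 + 119 @ $25.25 = $13,460.65
Ending inventory: 153 @ $24.80 + 65 @ $25.25 = $5,435.65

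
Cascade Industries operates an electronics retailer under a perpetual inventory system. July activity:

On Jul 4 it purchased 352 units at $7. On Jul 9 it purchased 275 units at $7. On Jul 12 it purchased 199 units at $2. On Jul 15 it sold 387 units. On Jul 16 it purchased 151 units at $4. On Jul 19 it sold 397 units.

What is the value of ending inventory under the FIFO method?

Ending inventory = $688

Jul 15, 387 sold [FIFO — oldest first]: 352 @ $7 + 35 @ $7 = $2,709
Jul 19, 397 sold [FIFO — oldest first]: 240 @ $7 + 157 @ $2 = $1,994
Total COGS = $2,709 + $1,994 = $4,703
Ending inventory: 42 @ $2 + 151 @ $4 = $688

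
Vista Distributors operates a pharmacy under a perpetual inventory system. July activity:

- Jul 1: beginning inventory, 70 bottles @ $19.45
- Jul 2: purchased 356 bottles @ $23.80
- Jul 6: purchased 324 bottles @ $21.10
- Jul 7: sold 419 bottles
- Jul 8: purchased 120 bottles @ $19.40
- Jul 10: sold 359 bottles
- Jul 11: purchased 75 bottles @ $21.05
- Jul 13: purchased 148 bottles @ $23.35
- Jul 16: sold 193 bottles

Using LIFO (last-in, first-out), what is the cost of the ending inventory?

Ending inventory = $2,516.60

Jul 7, 419 sold [LIFO — newest first]: 324 @ $21.10 + 95 @ $23.80 = $9,097.40
Jul 10, 359 sold [LIFO — newest first]: 120 @ $19.40 + 239 @ $23.80 = $8,016.20
Jul 16, 193 sold [LIFO — newest first]: 148 @ $23.35 + 45 @ $21.05 = $4,403.05
Total COGS = $9,097.40 + $8,016.20 + $4,403.05 = $21,516.65
Ending inventory: 70 @ $19.45 + 22 @ $23.80 + 30 @ $21.05 = $2,516.60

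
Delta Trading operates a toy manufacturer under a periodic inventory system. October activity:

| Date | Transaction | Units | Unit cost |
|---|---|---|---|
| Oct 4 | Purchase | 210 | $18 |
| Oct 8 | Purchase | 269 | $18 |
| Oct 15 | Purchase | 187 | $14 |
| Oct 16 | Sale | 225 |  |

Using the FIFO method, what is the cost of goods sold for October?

Oct 16, 225 sold [FIFO — oldest first]: 210 @ $18 + 15 @ $18 = $4,050
Ending inventory: 254 @ $18 + 187 @ $14 = $7,190

COGS = $4,050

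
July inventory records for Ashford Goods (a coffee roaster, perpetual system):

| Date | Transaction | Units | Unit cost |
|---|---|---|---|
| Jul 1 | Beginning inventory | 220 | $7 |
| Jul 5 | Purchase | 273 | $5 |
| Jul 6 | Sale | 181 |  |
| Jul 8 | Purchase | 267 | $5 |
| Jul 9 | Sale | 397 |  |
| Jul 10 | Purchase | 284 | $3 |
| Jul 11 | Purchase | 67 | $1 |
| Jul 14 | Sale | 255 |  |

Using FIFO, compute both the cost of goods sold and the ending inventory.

COGS = $4,459; ending inventory = $700

Jul 6, 181 sold [FIFO — oldest first]: 181 @ $7 = $1,267
Jul 9, 397 sold [FIFO — oldest first]: 39 @ $7 + 273 @ $5 + 85 @ $5 = $2,063
Jul 14, 255 sold [FIFO — oldest first]: 182 @ $5 + 73 @ $3 = $1,129
Total COGS = $1,267 + $2,063 + $1,129 = $4,459
Ending inventory: 211 @ $3 + 67 @ $1 = $700
Check: goods available $5,159 = COGS $4,459 + ending $700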